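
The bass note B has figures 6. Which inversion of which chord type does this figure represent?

triad, first inversion

6 is shorthand for 6/3.
Intervals of 6/3 above the bass form a triad; the bass is the third, so this is first inversion.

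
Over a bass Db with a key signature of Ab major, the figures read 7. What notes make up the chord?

The written figures 7 are shorthand for 7/5/3: the 5/3 are implied.
A third above Db in this key is F.
A fifth above Db in this key is Ab.
A seventh above Db in this key is C.
Together with the bass Db, this spells Db major seventh in root position.

Db, F, Ab, C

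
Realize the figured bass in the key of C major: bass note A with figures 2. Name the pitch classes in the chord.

A, B, D, F

The written figures 2 are shorthand for 6/4/2: the 6/4 are implied.
A second above A in this key is B.
A fourth above A in this key is D.
A sixth above A in this key is F.
Together with the bass A, this spells B half-diminished seventh in third inversion.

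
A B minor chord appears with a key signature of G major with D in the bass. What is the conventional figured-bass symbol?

6

D is the third of B minor, so the chord is in first inversion.
A triad in first inversion is figured 6/3, conventionally abbreviated 6.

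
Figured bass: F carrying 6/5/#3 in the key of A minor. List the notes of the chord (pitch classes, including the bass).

F, A#, C, D

A third above F in this key is A, raised to A# by the sharp.
A fifth above F in this key is C.
A sixth above F in this key is D.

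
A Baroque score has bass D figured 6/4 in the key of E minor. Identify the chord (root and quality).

G major

The figures 6/4 indicate a triad in second inversion.
In second inversion the root lies a fourth above the bass: a fourth above D in E minor is G.
The chord tones are D, G, B, giving G major.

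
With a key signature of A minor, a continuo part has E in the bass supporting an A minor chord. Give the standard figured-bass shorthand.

6/4

E is the fifth of A minor, so the chord is in second inversion.
A triad in second inversion is figured 6/4, conventionally abbreviated 6/4.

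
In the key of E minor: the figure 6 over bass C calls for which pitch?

Counting 5 letter steps above C lands on A; in E minor, that letter is A.

A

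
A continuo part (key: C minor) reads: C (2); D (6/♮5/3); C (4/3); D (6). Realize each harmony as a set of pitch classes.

C, D, F, Ab | D, F, A, Bb | C, Eb, F, Ab | D, F, Bb

C (6/4/2): C, D, F, Ab.
D (6/♮5/3): D, F, A, Bb.
C (6/4/3): C, Eb, F, Ab.
D (6/3): D, F, Bb.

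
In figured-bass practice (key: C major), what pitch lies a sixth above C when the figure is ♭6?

Ab

Counting 5 letter steps above C lands on A; in C major, that letter is A.
The b6 figure lowers it a semitone, giving Ab.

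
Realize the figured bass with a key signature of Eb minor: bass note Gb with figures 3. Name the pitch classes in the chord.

Gb, Bb, Db

The written figures 3 are shorthand for 5/3: the 5 is implied.
A third above Gb in this key is Bb.
A fifth above Gb in this key is Db.
Together with the bass Gb, this spells Gb major in root position.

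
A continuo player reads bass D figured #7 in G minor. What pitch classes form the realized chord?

D, F, A, C#

The written figures #7 are shorthand for 7/5/3: the 5/3 are implied.
A third above D in this key is F.
A fifth above D in this key is A.
A seventh above D in this key is C, raised to C# by the sharp.
Together with the bass D, this spells D minor-major seventh in root position.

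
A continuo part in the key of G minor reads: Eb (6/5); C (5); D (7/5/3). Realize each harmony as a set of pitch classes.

Eb, G, Bb, C | C, Eb, G | D, F, A, C

Eb (6/5/3): Eb, G, Bb, C.
C (5/3): C, Eb, G.
D (7/5/3): D, F, A, C.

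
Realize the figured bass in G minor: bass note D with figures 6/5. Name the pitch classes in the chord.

The written figures 6/5 are shorthand for 6/5/3: the 3 is implied.
A third above D in this key is F.
A fifth above D in this key is A.
A sixth above D in this key is Bb.
Together with the bass D, this spells Bb major seventh in first inversion.

D, F, A, Bb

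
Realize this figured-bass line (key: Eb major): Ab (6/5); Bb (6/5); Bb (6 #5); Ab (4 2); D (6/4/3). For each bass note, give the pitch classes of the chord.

Ab (6/5/3): Ab, C, Eb, F.
Bb (6/5/3): Bb, D, F, G.
Bb (6/#5/3): Bb, D, F#, G.
Ab (6/4/2): Ab, Bb, D, F.
D (6/4/3): D, F, G, Bb.

Ab, C, Eb, F | Bb, D, F, G | Bb, D, F#, G | Ab, Bb, D, F | D, F, G, Bb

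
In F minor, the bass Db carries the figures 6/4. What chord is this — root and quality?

The figures 6/4 indicate a triad in second inversion.
In second inversion the root lies a fourth above the bass: a fourth above Db in F minor is G.
The chord tones are Db, G, Bb, giving G diminished.

G diminished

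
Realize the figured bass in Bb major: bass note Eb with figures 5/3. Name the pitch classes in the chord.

A third above Eb in this key is G.
A fifth above Eb in this key is Bb.
Together with the bass Eb, this spells Eb major in root position.

Eb, G, Bb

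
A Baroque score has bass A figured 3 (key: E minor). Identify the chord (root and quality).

The figures 3 indicate a triad in root position.
In root position the bass is the root, so the root is A.
The chord tones are A, C, E, giving A minor.

A minor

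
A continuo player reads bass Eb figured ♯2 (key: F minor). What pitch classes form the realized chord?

Eb, F#, Ab, C

The written figures ♯2 are shorthand for 6/4/2: the 6/4 are implied.
A second above Eb in this key is F, raised to F# by the sharp.
A fourth above Eb in this key is Ab.
A sixth above Eb in this key is C.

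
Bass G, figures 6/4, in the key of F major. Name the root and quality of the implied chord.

C major

The figures 6/4 indicate a triad in second inversion.
In second inversion the root lies a fourth above the bass: a fourth above G in F major is C.
The chord tones are G, C, E, giving C major.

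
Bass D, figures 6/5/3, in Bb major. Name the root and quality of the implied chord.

The figures 6/5/3 indicate a seventh chord in first inversion.
In first inversion the root lies a sixth above the bass: a sixth above D in Bb major is Bb.
The chord tones are D, F, A, Bb, giving Bb major seventh.

Bb major seventh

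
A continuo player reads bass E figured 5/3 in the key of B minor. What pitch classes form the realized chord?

E, G, B

A third above E in this key is G.
A fifth above E in this key is B.
Together with the bass E, this spells E minor in root position.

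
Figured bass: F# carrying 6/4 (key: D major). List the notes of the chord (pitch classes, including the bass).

A fourth above F# in this key is B.
A sixth above F# in this key is D.
Together with the bass F#, this spells B minor in second inversion.

F#, B, D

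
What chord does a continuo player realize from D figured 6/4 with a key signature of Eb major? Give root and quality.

G minor

The figures 6/4 indicate a triad in second inversion.
In second inversion the root lies a fourth above the bass: a fourth above D in Eb major is G.
The chord tones are D, G, Bb, giving G minor.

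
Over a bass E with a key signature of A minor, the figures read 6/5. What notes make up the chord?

E, G, B, C

The written figures 6/5 are shorthand for 6/5/3: the 3 is implied.
A third above E in this key is G.
A fifth above E in this key is B.
A sixth above E in this key is C.
Together with the bass E, this spells C major seventh in first inversion.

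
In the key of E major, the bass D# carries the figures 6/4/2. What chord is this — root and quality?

E major seventh

The figures 6/4/2 indicate a seventh chord in third inversion.
In third inversion the root lies a second above the bass: a second above D# in E major is E.
The chord tones are D#, E, G#, B, giving E major seventh.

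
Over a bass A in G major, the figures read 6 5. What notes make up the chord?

The written figures 6 5 are shorthand for 6/5/3: the 3 is implied.
A third above A in this key is C.
A fifth above A in this key is E.
A sixth above A in this key is F#.
Together with the bass A, this spells F# half-diminished seventh in first inversion.

A, C, E, F#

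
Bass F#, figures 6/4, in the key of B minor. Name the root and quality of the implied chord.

The figures 6/4 indicate a triad in second inversion.
In second inversion the root lies a fourth above the bass: a fourth above F# in B minor is B.
The chord tones are F#, B, D, giving B minor.

B minor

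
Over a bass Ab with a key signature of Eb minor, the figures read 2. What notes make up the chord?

Ab, Bb, Db, F

The written figures 2 are shorthand for 6/4/2: the 6/4 are implied.
A second above Ab in this key is Bb.
A fourth above Ab in this key is Db.
A sixth above Ab in this key is F.
Together with the bass Ab, this spells Bb minor seventh in third inversion.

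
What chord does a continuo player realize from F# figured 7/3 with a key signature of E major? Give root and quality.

The figures 7/3 indicate a seventh chord in root position.
In root position the bass is the root, so the root is F#.
The chord tones are F#, A, C#, E, giving F# minor seventh.

F# minor seventh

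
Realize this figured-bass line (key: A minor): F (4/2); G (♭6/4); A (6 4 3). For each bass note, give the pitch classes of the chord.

F, G, B, D | G, C, Eb | A, C, D, F

F (6/4/2): F, G, B, D.
G (b6/4): G, C, Eb.
A (6/4/3): A, C, D, F.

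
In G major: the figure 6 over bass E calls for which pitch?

Counting 5 letter steps above E lands on C; in G major, that letter is C.

C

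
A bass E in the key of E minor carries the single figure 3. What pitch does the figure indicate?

G

Counting 2 letter steps above E lands on G; in E minor, that letter is G.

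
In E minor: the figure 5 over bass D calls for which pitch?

Counting 4 letter steps above D lands on A; in E minor, that letter is A.

A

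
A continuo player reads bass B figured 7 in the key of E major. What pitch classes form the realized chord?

B, D#, F#, A

The written figures 7 are shorthand for 7/5/3: the 5/3 are implied.
A third above B in this key is D#.
A fifth above B in this key is F#.
A seventh above B in this key is A.
Together with the bass B, this spells B dominant seventh in root position.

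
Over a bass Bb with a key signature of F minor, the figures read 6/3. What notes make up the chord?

Bb, Db, G

A third above Bb in this key is Db.
A sixth above Bb in this key is G.
Together with the bass Bb, this spells G diminished in first inversion.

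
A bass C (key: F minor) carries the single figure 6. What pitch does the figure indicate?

Ab

Counting 5 letter steps above C lands on A; in F minor, that letter is Ab.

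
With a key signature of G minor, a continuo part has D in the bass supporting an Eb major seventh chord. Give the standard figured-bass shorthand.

D is the seventh of Eb major seventh, so the chord is in third inversion.
A seventh chord in third inversion is figured 6/4/2, conventionally abbreviated 4/2.

4/2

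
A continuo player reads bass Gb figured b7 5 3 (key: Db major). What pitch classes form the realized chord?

A third above Gb in this key is Bb.
A fifth above Gb in this key is Db.
A seventh above Gb in this key is F, lowered to Fb by the flat.
Together with the bass Gb, this spells Gb dominant seventh in root position.

Gb, Bb, Db, Fb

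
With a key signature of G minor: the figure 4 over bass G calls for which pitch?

Counting 3 letter steps above G lands on C; in G minor, that letter is C.

C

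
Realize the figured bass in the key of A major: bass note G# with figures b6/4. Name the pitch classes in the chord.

G#, C#, Eb

A fourth above G# in this key is C#.
A sixth above G# in this key is E, lowered to Eb by the flat.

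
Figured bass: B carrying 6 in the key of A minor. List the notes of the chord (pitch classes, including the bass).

The written figures 6 are shorthand for 6/3: the 3 is implied.
A third above B in this key is D.
A sixth above B in this key is G.
Together with the bass B, this spells G major in first inversion.

B, D, G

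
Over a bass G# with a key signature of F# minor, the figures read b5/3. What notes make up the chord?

A third above G# in this key is B.
A fifth above G# in this key is D, lowered to Db by the flat.

G#, B, Db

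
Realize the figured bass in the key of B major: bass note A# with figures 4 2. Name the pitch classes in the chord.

A#, B, D#, F#

The written figures 4 2 are shorthand for 6/4/2: the 6 is implied.
A second above A# in this key is B.
A fourth above A# in this key is D#.
A sixth above A# in this key is F#.
Together with the bass A#, this spells B major seventh in third inversion.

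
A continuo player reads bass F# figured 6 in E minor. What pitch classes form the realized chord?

F#, A, D

The written figures 6 are shorthand for 6/3: the 3 is implied.
A third above F# in this key is A.
A sixth above F# in this key is D.
Together with the bass F#, this spells D major in first inversion.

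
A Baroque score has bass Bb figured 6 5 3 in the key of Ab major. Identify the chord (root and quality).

G half-diminished seventh

The figures 6 5 3 indicate a seventh chord in first inversion.
In first inversion the root lies a sixth above the bass: a sixth above Bb in Ab major is G.
The chord tones are Bb, Db, F, G, giving G half-diminished seventh.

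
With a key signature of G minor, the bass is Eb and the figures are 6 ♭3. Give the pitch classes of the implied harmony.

A third above Eb in this key is G, lowered to Gb by the flat.
A sixth above Eb in this key is C.
Together with the bass Eb, this spells C diminished in first inversion.

Eb, Gb, C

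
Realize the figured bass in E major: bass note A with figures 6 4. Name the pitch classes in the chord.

A, D#, F#

A fourth above A in this key is D#.
A sixth above A in this key is F#.
Together with the bass A, this spells D# diminished in second inversion.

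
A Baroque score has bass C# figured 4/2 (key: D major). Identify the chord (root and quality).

D major seventh

The figures 4/2 indicate a seventh chord in third inversion.
In third inversion the root lies a second above the bass: a second above C# in D major is D.
The chord tones are C#, D, F#, A, giving D major seventh.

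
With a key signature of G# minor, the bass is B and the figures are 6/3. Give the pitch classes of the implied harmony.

A third above B in this key is D#.
A sixth above B in this key is G#.
Together with the bass B, this spells G# minor in first inversion.

B, D#, G#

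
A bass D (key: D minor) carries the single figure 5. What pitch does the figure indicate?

Counting 4 letter steps above D lands on A; in D minor, that letter is A.

A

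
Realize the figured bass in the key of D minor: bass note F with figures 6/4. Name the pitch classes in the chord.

F, Bb, D

A fourth above F in this key is Bb.
A sixth above F in this key is D.
Together with the bass F, this spells Bb major in second inversion.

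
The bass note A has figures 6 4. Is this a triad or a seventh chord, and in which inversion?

triad, second inversion

Intervals of 6/4 above the bass form a triad; the bass is the fifth, so this is second inversion.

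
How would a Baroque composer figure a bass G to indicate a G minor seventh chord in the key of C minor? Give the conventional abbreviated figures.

G is the root of G minor seventh, so the chord is in root position.
A seventh chord in root position is figured 7/5/3, conventionally abbreviated 7.

7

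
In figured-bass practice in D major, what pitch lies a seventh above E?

D

Counting 6 letter steps above E lands on D; in D major, that letter is D.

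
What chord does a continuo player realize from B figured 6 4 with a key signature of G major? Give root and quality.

The figures 6 4 indicate a triad in second inversion.
In second inversion the root lies a fourth above the bass: a fourth above B in G major is E.
The chord tones are B, E, G, giving E minor.

E minor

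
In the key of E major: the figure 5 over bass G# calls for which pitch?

Counting 4 letter steps above G# lands on D; in E major, that letter is D#.

D#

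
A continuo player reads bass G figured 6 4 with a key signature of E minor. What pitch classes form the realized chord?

G, C, E

A fourth above G in this key is C.
A sixth above G in this key is E.
Together with the bass G, this spells C major in second inversion.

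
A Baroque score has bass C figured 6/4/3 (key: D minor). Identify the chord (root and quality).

F major seventh

The figures 6/4/3 indicate a seventh chord in second inversion.
In second inversion the root lies a fourth above the bass: a fourth above C in D minor is F.
The chord tones are C, E, F, A, giving F major seventh.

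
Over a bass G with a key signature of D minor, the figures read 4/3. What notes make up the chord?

The written figures 4/3 are shorthand for 6/4/3: the 6 is implied.
A third above G in this key is Bb.
A fourth above G in this key is C.
A sixth above G in this key is E.
Together with the bass G, this spells C dominant seventh in second inversion.

G, Bb, C, E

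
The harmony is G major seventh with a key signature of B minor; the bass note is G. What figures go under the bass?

7

G is the root of G major seventh, so the chord is in root position.
A seventh chord in root position is figured 7/5/3, conventionally abbreviated 7.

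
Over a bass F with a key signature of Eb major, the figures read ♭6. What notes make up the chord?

The written figures ♭6 are shorthand for 6/3: the 3 is implied.
A third above F in this key is Ab.
A sixth above F in this key is D, lowered to Db by the flat.
Together with the bass F, this spells Db major in first inversion.

F, Ab, Db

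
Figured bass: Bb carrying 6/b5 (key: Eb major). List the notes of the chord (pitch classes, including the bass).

Bb, D, Fb, G

The written figures 6/b5 are shorthand for 6/5/3: the 3 is implied.
A third above Bb in this key is D.
A fifth above Bb in this key is F, lowered to Fb by the flat.
A sixth above Bb in this key is G.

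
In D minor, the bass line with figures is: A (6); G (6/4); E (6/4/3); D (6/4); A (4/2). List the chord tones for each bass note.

A (6/3): A, C, F.
G (6/4): G, C, E.
E (6/4/3): E, G, A, C.
D (6/4): D, G, Bb.
A (6/4/2): A, Bb, D, F.

A, C, F | G, C, E | E, G, A, C | D, G, Bb | A, Bb, D, F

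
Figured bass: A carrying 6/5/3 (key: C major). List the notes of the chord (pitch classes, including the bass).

A third above A in this key is C.
A fifth above A in this key is E.
A sixth above A in this key is F.
Together with the bass A, this spells F major seventh in first inversion.

A, C, E, F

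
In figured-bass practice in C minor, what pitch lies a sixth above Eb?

C

Counting 5 letter steps above Eb lands on C; in C minor, that letter is C.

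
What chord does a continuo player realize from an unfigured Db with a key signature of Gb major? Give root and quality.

An unfigured bass indicates a triad in root position.
In root position the bass is the root, so the root is Db.
The chord tones are Db, F, Ab, giving Db major.

Db major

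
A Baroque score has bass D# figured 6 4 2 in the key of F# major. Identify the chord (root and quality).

E# half-diminished seventh

The figures 6 4 2 indicate a seventh chord in third inversion.
In third inversion the root lies a second above the bass: a second above D# in F# major is E#.
The chord tones are D#, E#, G#, B, giving E# half-diminished seventh.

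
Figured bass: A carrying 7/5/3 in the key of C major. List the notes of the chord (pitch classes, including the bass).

A third above A in this key is C.
A fifth above A in this key is E.
A seventh above A in this key is G.
Together with the bass A, this spells A minor seventh in root position.

A, C, E, G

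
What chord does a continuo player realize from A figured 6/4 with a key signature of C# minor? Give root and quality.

The figures 6/4 indicate a triad in second inversion.
In second inversion the root lies a fourth above the bass: a fourth above A in C# minor is D#.
The chord tones are A, D#, F#, giving D# diminished.

D# diminished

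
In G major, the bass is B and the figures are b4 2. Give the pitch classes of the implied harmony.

B, C, Eb, G

The written figures b4 2 are shorthand for 6/4/2: the 6 is implied.
A second above B in this key is C.
A fourth above B in this key is E, lowered to Eb by the flat.
A sixth above B in this key is G.
Together with the bass B, this spells C minor-major seventh in third inversion.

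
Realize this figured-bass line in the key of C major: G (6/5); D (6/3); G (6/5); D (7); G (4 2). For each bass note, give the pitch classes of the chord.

G (6/5/3): G, B, D, E.
D (6/3): D, F, B.
G (6/5/3): G, B, D, E.
D (7/5/3): D, F, A, C.
G (6/4/2): G, A, C, E.

G, B, D, E | D, F, B | G, B, D, E | D, F, A, C | G, A, C, E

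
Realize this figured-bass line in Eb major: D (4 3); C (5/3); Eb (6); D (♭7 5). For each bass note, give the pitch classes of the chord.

D, F, G, Bb | C, Eb, G | Eb, G, C | D, F, Ab, Cb

D (6/4/3): D, F, G, Bb.
C (5/3): C, Eb, G.
Eb (6/3): Eb, G, C.
D (b7/5/3): D, F, Ab, Cb.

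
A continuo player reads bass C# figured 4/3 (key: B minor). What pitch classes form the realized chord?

C#, E, F#, A

The written figures 4/3 are shorthand for 6/4/3: the 6 is implied.
A third above C# in this key is E.
A fourth above C# in this key is F#.
A sixth above C# in this key is A.
Together with the bass C#, this spells F# minor seventh in second inversion.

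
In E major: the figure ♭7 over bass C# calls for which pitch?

Bb

Counting 6 letter steps above C# lands on B; in E major, that letter is B.
The b7 figure lowers it a semitone, giving Bb.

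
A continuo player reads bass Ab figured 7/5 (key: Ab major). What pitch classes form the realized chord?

Ab, C, Eb, G

The written figures 7/5 are shorthand for 7/5/3: the 3 is implied.
A third above Ab in this key is C.
A fifth above Ab in this key is Eb.
A seventh above Ab in this key is G.
Together with the bass Ab, this spells Ab major seventh in root position.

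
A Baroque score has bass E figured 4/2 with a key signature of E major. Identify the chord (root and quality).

F# minor seventh

The figures 4/2 indicate a seventh chord in third inversion.
In third inversion the root lies a second above the bass: a second above E in E major is F#.
The chord tones are E, F#, A, C#, giving F# minor seventh.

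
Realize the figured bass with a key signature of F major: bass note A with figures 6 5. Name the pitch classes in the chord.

A, C, E, F

The written figures 6 5 are shorthand for 6/5/3: the 3 is implied.
A third above A in this key is C.
A fifth above A in this key is E.
A sixth above A in this key is F.
Together with the bass A, this spells F major seventh in first inversion.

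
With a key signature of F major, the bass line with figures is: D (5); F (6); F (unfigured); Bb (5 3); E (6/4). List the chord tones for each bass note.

D, F, A | F, A, D | F, A, C | Bb, D, F | E, A, C

D (5/3): D, F, A.
F (6/3): F, A, D.
F (5/3): F, A, C.
Bb (5/3): Bb, D, F.
E (6/4): E, A, C.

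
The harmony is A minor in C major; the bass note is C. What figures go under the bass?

6

C is the third of A minor, so the chord is in first inversion.
A triad in first inversion is figured 6/3, conventionally abbreviated 6.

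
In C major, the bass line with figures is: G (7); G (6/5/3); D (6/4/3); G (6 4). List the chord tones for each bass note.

G (7/5/3): G, B, D, F.
G (6/5/3): G, B, D, E.
D (6/4/3): D, F, G, B.
G (6/4): G, C, E.

G, B, D, F | G, B, D, E | D, F, G, B | G, C, E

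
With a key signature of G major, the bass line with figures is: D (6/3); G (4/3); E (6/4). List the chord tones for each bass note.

D, F#, B | G, B, C, E | E, A, C

D (6/3): D, F#, B.
G (6/4/3): G, B, C, E.
E (6/4): E, A, C.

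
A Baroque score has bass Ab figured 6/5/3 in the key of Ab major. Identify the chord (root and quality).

The figures 6/5/3 indicate a seventh chord in first inversion.
In first inversion the root lies a sixth above the bass: a sixth above Ab in Ab major is F.
The chord tones are Ab, C, Eb, F, giving F minor seventh.

F minor seventh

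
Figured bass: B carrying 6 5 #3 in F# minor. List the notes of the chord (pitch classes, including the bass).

A third above B in this key is D, raised to D# by the sharp.
A fifth above B in this key is F#.
A sixth above B in this key is G#.
Together with the bass B, this spells G# minor seventh in first inversion.

B, D#, F#, G#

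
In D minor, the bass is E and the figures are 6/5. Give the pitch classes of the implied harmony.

E, G, Bb, C

The written figures 6/5 are shorthand for 6/5/3: the 3 is implied.
A third above E in this key is G.
A fifth above E in this key is Bb.
A sixth above E in this key is C.
Together with the bass E, this spells C dominant seventh in first inversion.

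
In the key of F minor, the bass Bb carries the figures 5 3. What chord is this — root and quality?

The figures 5 3 indicate a triad in root position.
In root position the bass is the root, so the root is Bb.
The chord tones are Bb, Db, F, giving Bb minor.

Bb minor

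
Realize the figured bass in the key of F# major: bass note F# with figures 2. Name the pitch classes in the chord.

The written figures 2 are shorthand for 6/4/2: the 6/4 are implied.
A second above F# in this key is G#.
A fourth above F# in this key is B.
A sixth above F# in this key is D#.
Together with the bass F#, this spells G# minor seventh in third inversion.

F#, G#, B, D#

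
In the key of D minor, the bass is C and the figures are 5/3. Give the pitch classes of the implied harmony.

C, E, G

A third above C in this key is E.
A fifth above C in this key is G.
Together with the bass C, this spells C major in root position.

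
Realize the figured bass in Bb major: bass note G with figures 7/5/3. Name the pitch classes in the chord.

A third above G in this key is Bb.
A fifth above G in this key is D.
A seventh above G in this key is F.
Together with the bass G, this spells G minor seventh in root position.

G, Bb, D, F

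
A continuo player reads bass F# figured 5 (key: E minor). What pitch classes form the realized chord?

F#, A, C

The written figures 5 are shorthand for 5/3: the 3 is implied.
A third above F# in this key is A.
A fifth above F# in this key is C.
Together with the bass F#, this spells F# diminished in root position.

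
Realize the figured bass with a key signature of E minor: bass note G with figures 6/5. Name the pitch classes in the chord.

G, B, D, E

The written figures 6/5 are shorthand for 6/5/3: the 3 is implied.
A third above G in this key is B.
A fifth above G in this key is D.
A sixth above G in this key is E.
Together with the bass G, this spells E minor seventh in first inversion.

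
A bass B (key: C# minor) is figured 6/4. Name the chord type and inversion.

triad, second inversion

Intervals of 6/4 above the bass form a triad; the bass is the fifth, so this is second inversion.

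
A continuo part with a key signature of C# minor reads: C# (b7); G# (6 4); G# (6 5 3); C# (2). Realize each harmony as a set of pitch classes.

C#, E, G#, Bb | G#, C#, E | G#, B, D#, E | C#, D#, F#, A

C# (b7/5/3): C#, E, G#, Bb.
G# (6/4): G#, C#, E.
G# (6/5/3): G#, B, D#, E.
C# (6/4/2): C#, D#, F#, A.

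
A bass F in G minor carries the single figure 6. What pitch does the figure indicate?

D

Counting 5 letter steps above F lands on D; in G minor, that letter is D.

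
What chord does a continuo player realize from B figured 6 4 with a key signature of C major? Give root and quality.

The figures 6 4 indicate a triad in second inversion.
In second inversion the root lies a fourth above the bass: a fourth above B in C major is E.
The chord tones are B, E, G, giving E minor.

E minor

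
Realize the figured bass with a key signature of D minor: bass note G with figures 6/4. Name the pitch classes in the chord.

G, C, E

A fourth above G in this key is C.
A sixth above G in this key is E.
Together with the bass G, this spells C major in second inversion.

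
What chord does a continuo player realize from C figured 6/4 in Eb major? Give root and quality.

F minor

The figures 6/4 indicate a triad in second inversion.
In second inversion the root lies a fourth above the bass: a fourth above C in Eb major is F.
The chord tones are C, F, Ab, giving F minor.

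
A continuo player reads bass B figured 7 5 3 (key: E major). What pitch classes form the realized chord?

B, D#, F#, A

A third above B in this key is D#.
A fifth above B in this key is F#.
A seventh above B in this key is A.
Together with the bass B, this spells B dominant seventh in root position.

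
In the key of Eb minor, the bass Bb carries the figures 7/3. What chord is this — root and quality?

Bb minor seventh

The figures 7/3 indicate a seventh chord in root position.
In root position the bass is the root, so the root is Bb.
The chord tones are Bb, Db, F, Ab, giving Bb minor seventh.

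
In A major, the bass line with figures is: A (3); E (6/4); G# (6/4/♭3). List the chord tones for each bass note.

A (5/3): A, C#, E.
E (6/4): E, A, C#.
G# (6/4/b3): G#, Bb, C#, E.

A, C#, E | E, A, C# | G#, Bb, C#, E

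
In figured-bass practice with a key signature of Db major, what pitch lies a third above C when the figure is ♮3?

Counting 2 letter steps above C lands on E; in Db major, that letter is Eb.
The ♮3 figure makes it natural, giving E.

E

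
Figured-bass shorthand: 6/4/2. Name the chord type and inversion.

seventh chord, third inversion

Intervals of 6/4/2 above the bass form a seventh chord; the bass is the seventh, so this is third inversion.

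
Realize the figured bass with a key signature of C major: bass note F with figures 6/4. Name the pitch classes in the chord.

A fourth above F in this key is B.
A sixth above F in this key is D.
Together with the bass F, this spells B diminished in second inversion.

F, B, D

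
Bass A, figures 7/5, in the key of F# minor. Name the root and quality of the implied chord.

The figures 7/5 indicate a seventh chord in root position.
In root position the bass is the root, so the root is A.
The chord tones are A, C#, E, G#, giving A major seventh.

A major seventh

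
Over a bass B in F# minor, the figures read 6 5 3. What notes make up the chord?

B, D, F#, G#

A third above B in this key is D.
A fifth above B in this key is F#.
A sixth above B in this key is G#.
Together with the bass B, this spells G# half-diminished seventh in first inversion.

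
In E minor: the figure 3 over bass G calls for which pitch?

B

Counting 2 letter steps above G lands on B; in E minor, that letter is B.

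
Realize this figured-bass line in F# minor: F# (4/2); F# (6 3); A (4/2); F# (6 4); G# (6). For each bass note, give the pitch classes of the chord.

F# (6/4/2): F#, G#, B, D.
F# (6/3): F#, A, D.
A (6/4/2): A, B, D, F#.
F# (6/4): F#, B, D.
G# (6/3): G#, B, E.

F#, G#, B, D | F#, A, D | A, B, D, F# | F#, B, D | G#, B, E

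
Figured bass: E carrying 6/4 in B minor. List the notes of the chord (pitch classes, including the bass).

E, A, C#

A fourth above E in this key is A.
A sixth above E in this key is C#.
Together with the bass E, this spells A major in second inversion.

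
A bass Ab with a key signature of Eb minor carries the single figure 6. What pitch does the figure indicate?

Counting 5 letter steps above Ab lands on F; in Eb minor, that letter is F.

F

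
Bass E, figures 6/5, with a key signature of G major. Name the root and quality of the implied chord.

C major seventh

The figures 6/5 indicate a seventh chord in first inversion.
In first inversion the root lies a sixth above the bass: a sixth above E in G major is C.
The chord tones are E, G, B, C, giving C major seventh.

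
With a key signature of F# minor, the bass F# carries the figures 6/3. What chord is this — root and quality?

D major

The figures 6/3 indicate a triad in first inversion.
In first inversion the root lies a sixth above the bass: a sixth above F# in F# minor is D.
The chord tones are F#, A, D, giving D major.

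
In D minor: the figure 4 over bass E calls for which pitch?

Counting 3 letter steps above E lands on A; in D minor, that letter is A.

A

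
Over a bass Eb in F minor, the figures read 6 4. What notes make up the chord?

Eb, Ab, C

A fourth above Eb in this key is Ab.
A sixth above Eb in this key is C.
Together with the bass Eb, this spells Ab major in second inversion.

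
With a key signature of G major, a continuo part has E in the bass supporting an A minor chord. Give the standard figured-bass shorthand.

E is the fifth of A minor, so the chord is in second inversion.
A triad in second inversion is figured 6/4, conventionally abbreviated 6/4.

6/4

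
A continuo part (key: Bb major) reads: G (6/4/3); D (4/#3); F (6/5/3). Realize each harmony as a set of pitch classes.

G, Bb, C, Eb | D, F#, G, Bb | F, A, C, D

G (6/4/3): G, Bb, C, Eb.
D (6/4/#3): D, F#, G, Bb.
F (6/5/3): F, A, C, D.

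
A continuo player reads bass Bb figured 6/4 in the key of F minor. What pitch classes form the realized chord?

A fourth above Bb in this key is Eb.
A sixth above Bb in this key is G.
Together with the bass Bb, this spells Eb major in second inversion.

Bb, Eb, G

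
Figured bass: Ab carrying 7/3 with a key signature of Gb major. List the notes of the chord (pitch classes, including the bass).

The written figures 7/3 are shorthand for 7/5/3: the 5 is implied.
A third above Ab in this key is Cb.
A fifth above Ab in this key is Eb.
A seventh above Ab in this key is Gb.
Together with the bass Ab, this spells Ab minor seventh in root position.

Ab, Cb, Eb, Gb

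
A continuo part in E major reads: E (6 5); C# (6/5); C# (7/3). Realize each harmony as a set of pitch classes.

E (6/5/3): E, G#, B, C#.
C# (6/5/3): C#, E, G#, A.
C# (7/5/3): C#, E, G#, B.

E, G#, B, C# | C#, E, G#, A | C#, E, G#, B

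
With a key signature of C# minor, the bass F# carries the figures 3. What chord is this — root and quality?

F# minor

The figures 3 indicate a triad in root position.
In root position the bass is the root, so the root is F#.
The chord tones are F#, A, C#, giving F# minor.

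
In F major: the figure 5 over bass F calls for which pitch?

Counting 4 letter steps above F lands on C; in F major, that letter is C.

C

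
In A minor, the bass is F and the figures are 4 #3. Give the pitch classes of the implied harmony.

The written figures 4 #3 are shorthand for 6/4/3: the 6 is implied.
A third above F in this key is A, raised to A# by the sharp.
A fourth above F in this key is B.
A sixth above F in this key is D.

F, A#, B, D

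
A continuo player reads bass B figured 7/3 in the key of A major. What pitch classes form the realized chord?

B, D, F#, A

The written figures 7/3 are shorthand for 7/5/3: the 5 is implied.
A third above B in this key is D.
A fifth above B in this key is F#.
A seventh above B in this key is A.
Together with the bass B, this spells B minor seventh in root position.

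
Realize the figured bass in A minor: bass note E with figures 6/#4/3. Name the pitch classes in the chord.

E, G, A#, C

A third above E in this key is G.
A fourth above E in this key is A, raised to A# by the sharp.
A sixth above E in this key is C.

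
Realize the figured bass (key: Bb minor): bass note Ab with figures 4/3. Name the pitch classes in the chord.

Ab, C, Db, F

The written figures 4/3 are shorthand for 6/4/3: the 6 is implied.
A third above Ab in this key is C.
A fourth above Ab in this key is Db.
A sixth above Ab in this key is F.
Together with the bass Ab, this spells Db major seventh in second inversion.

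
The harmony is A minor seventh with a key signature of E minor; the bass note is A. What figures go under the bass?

7

A is the root of A minor seventh, so the chord is in root position.
A seventh chord in root position is figured 7/5/3, conventionally abbreviated 7.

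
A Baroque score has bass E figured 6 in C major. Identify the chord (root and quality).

C major

The figures 6 indicate a triad in first inversion.
In first inversion the root lies a sixth above the bass: a sixth above E in C major is C.
The chord tones are E, G, C, giving C major.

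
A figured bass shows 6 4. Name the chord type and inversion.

triad, second inversion

Intervals of 6/4 above the bass form a triad; the bass is the fifth, so this is second inversion.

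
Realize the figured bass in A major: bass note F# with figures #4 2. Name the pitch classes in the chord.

F#, G#, B#, D

The written figures #4 2 are shorthand for 6/4/2: the 6 is implied.
A second above F# in this key is G#.
A fourth above F# in this key is B, raised to B# by the sharp.
A sixth above F# in this key is D.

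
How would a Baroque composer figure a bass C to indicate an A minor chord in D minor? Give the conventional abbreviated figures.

6

C is the third of A minor, so the chord is in first inversion.
A triad in first inversion is figured 6/3, conventionally abbreviated 6.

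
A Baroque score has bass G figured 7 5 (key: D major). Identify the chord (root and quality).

The figures 7 5 indicate a seventh chord in root position.
In root position the bass is the root, so the root is G.
The chord tones are G, B, D, F#, giving G major seventh.

G major seventh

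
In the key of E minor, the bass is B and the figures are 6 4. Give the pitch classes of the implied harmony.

B, E, G

A fourth above B in this key is E.
A sixth above B in this key is G.
Together with the bass B, this spells E minor in second inversion.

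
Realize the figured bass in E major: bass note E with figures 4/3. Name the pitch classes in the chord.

The written figures 4/3 are shorthand for 6/4/3: the 6 is implied.
A third above E in this key is G#.
A fourth above E in this key is A.
A sixth above E in this key is C#.
Together with the bass E, this spells A major seventh in second inversion.

E, G#, A, C#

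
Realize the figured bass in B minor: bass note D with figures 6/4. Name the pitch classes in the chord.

A fourth above D in this key is G.
A sixth above D in this key is B.
Together with the bass D, this spells G major in second inversion.

D, G, B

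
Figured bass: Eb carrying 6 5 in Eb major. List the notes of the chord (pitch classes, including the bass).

The written figures 6 5 are shorthand for 6/5/3: the 3 is implied.
A third above Eb in this key is G.
A fifth above Eb in this key is Bb.
A sixth above Eb in this key is C.
Together with the bass Eb, this spells C minor seventh in first inversion.

Eb, G, Bb, C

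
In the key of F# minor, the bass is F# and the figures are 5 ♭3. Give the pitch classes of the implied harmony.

A third above F# in this key is A, lowered to Ab by the flat.
A fifth above F# in this key is C#.

F#, Ab, C#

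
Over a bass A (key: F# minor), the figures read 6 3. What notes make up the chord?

A third above A in this key is C#.
A sixth above A in this key is F#.
Together with the bass A, this spells F# minor in first inversion.

A, C#, F#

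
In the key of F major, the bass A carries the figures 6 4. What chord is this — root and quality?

D minor

The figures 6 4 indicate a triad in second inversion.
In second inversion the root lies a fourth above the bass: a fourth above A in F major is D.
The chord tones are A, D, F, giving D minor.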